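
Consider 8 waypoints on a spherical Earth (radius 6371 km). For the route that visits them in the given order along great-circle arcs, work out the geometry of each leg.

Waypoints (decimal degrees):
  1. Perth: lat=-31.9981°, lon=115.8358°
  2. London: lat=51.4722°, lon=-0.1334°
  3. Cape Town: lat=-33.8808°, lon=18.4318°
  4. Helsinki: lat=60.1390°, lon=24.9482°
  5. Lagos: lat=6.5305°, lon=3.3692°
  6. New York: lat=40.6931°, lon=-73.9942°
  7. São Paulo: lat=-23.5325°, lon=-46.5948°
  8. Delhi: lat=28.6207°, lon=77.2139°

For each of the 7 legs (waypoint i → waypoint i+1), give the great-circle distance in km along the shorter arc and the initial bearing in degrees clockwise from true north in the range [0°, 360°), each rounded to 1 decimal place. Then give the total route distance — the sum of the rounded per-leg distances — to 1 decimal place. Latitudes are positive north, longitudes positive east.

Leg 1: dist=14480.9 km, bearing=312.8°
Leg 2: dist=9662.7 km, bearing=164.7°
Leg 3: dist=10471.6 km, bearing=3.2°
Leg 4: dist=6231.2 km, bearing=206.1°
Leg 5: dist=8470.3 km, bearing=310.4°
Leg 6: dist=7682.8 km, bearing=153.2°
Leg 7: dist=14424.4 km, bearing=71.5°
Total: 71423.9 km

Leg 1: φ1=-0.5584722, φ2=0.8983594, Δφ=1.4568316, Δλ=-2.0240444 rad; a=sin²(Δφ/2)+cosφ1·cosφ2·sin²(Δλ/2)=0.8229268149; c=2·atan2(√a, √(1-a))=2.272937187; dist=6371·c=14480.883 ≈ 14480.9 km; running total=14480.9 km
Leg 1 bearing: y=sinΔλ·cosφ2=-0.56000038, x=cosφ1·sinφ2-sinφ1·cosφ2·cosΔλ=0.51891489; θ=atan2(y, x)=-47.1808° <0 so +360° → 312.8192° ≈ 312.8°
Leg 2: φ1=0.8983594, φ2=-0.5913315, Δφ=-1.4896909, Δλ=0.3240239 rad; a=sin²(Δφ/2)+cosφ1·cosφ2·sin²(Δλ/2)=0.4729468390; c=2·atan2(√a, √(1-a))=1.516663571; dist=6371·c=9662.664 ≈ 9662.7 km; running total=24143.6 km
Leg 2 bearing: y=sinΔλ·cosφ2=0.26432179, x=cosφ1·sinφ2-sinφ1·cosφ2·cosΔλ=-0.96291562; θ=atan2(y, x)=164.6503° ≈ 164.7°
Leg 3: φ1=-0.5913315, φ2=1.0496236, Δφ=1.6409551, Δλ=0.1137326 rad; a=sin²(Δφ/2)+cosφ1·cosφ2·sin²(Δλ/2)=0.5363858567; c=2·atan2(√a, √(1-a))=1.643632424; dist=6371·c=10471.582 ≈ 10471.6 km; running total=34615.2 km
Leg 3 bearing: y=sinΔλ·cosφ2=0.05650520, x=cosφ1·sinφ2-sinφ1·cosφ2·cosΔλ=0.99574667; θ=atan2(y, x)=3.2479° ≈ 3.2°
Leg 4: φ1=1.0496236, φ2=0.1139787, Δφ=-0.9356448, Δλ=-0.3766246 rad; a=sin²(Δφ/2)+cosφ1·cosφ2·sin²(Δλ/2)=0.2206855328; c=2·atan2(√a, √(1-a))=0.978064495; dist=6371·c=6231.249 ≈ 6231.2 km; running total=40846.4 km
Leg 4 bearing: y=sinΔλ·cosφ2=-0.36539737, x=cosφ1·sinφ2-sinφ1·cosφ2·cosΔλ=-0.74459283; θ=atan2(y, x)=-153.8612° <0 so +360° → 206.1388° ≈ 206.1°
Leg 5: φ1=0.1139787, φ2=0.7102286, Δφ=0.5962499, Δλ=-1.3502461 rad; a=sin²(Δφ/2)+cosφ1·cosφ2·sin²(Δλ/2)=0.3805252381; c=2·atan2(√a, √(1-a))=1.329512434; dist=6371·c=8470.324 ≈ 8470.3 km; running total=49316.7 km
Leg 5 bearing: y=sinΔλ·cosφ2=-0.73984683, x=cosφ1·sinφ2-sinφ1·cosφ2·cosΔλ=0.62891159; θ=atan2(y, x)=-49.6336° <0 so +360° → 310.3664° ≈ 310.4°
Leg 6: φ1=0.7102286, φ2=-0.4107196, Δφ=-1.1209482, Δλ=0.4782097 rad; a=sin²(Δφ/2)+cosφ1·cosφ2·sin²(Δλ/2)=0.3215767858; c=2·atan2(√a, √(1-a))=1.205906445; dist=6371·c=7682.830 ≈ 7682.8 km; running total=56999.5 km
Leg 6 bearing: y=sinΔλ·cosφ2=0.42191817, x=cosφ1·sinφ2-sinφ1·cosφ2·cosΔλ=-0.83345407; θ=atan2(y, x)=153.1502° ≈ 153.2°
Leg 7: φ1=-0.4107196, φ2=0.4995254, Δφ=0.9102451, Δλ=2.1608695 rad; a=sin²(Δφ/2)+cosφ1·cosφ2·sin²(Δλ/2)=0.8195325162; c=2·atan2(√a, √(1-a))=2.264078396; dist=6371·c=14424.443 ≈ 14424.4 km; running total=71423.9 km
Leg 7 bearing: y=sinΔλ·cosφ2=0.72937230, x=cosφ1·sinφ2-sinφ1·cosφ2·cosΔλ=0.24415555; θ=atan2(y, x)=71.4922° ≈ 71.5°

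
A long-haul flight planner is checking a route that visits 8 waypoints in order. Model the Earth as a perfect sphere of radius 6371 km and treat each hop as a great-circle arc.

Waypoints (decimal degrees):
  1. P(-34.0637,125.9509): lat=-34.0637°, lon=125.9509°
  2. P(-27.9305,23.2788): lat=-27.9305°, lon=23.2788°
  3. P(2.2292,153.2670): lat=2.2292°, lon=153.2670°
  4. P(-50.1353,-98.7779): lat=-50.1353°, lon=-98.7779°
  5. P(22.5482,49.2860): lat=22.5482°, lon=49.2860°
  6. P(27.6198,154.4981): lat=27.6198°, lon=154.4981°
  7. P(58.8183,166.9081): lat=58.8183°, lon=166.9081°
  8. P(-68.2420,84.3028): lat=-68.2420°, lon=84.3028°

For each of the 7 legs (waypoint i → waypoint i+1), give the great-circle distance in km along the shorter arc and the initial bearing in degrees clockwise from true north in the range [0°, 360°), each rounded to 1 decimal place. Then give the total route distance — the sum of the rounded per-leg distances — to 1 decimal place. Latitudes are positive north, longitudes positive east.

Leg 1: dist=9357.9 km, bearing=240.1°
Leg 2: dist=13993.1 km, bearing=109.2°
Leg 3: dist=11468.4 km, bearing=141.2°
Leg 4: dist=15880.5 km, bearing=126.1°
Leg 5: dist=10243.0 km, bearing=58.8°
Leg 6: dist=3598.8 km, bearing=12.0°
Leg 7: dist=15605.4 km, bearing=215.2°
Total: 80147.1 km

Leg 1: φ1=-0.5945237, φ2=-0.4874792, Δφ=0.1070445, Δλ=-1.7919662 rad; a=sin²(Δφ/2)+cosφ1·cosφ2·sin²(Δλ/2)=0.4491020919; c=2·atan2(√a, √(1-a))=1.468823878; dist=6371·c=9357.877 ≈ 9357.9 km; running total=9357.9 km
Leg 1 bearing: y=sinΔλ·cosφ2=-0.86199526, x=cosφ1·sinφ2-sinφ1·cosφ2·cosΔλ=-0.49659015; θ=atan2(y, x)=-119.9460° <0 so +360° → 240.0540° ≈ 240.1°
Leg 2: φ1=-0.4874792, φ2=0.0389069, Δφ=0.5263861, Δλ=2.2687221 rad; a=sin²(Δφ/2)+cosφ1·cosφ2·sin²(Δλ/2)=0.7927818587; c=2·atan2(√a, √(1-a))=2.196371620; dist=6371·c=13993.084 ≈ 13993.1 km; running total=23351.0 km
Leg 2 bearing: y=sinΔλ·cosφ2=0.76559698, x=cosφ1·sinφ2-sinφ1·cosφ2·cosΔλ=-0.26641395; θ=atan2(y, x)=109.1870° ≈ 109.2°
Leg 3: φ1=0.0389069, φ2=-0.8750261, Δφ=-0.9139329, Δλ=-4.3990134 rad; a=sin²(Δφ/2)+cosφ1·cosφ2·sin²(Δλ/2)=0.6136506331; c=2·atan2(√a, √(1-a))=1.800101836; dist=6371·c=11468.449 ≈ 11468.4 km; running total=34819.4 km
Leg 3 bearing: y=sinΔλ·cosφ2=0.60976025, x=cosφ1·sinφ2-sinφ1·cosφ2·cosΔλ=-0.75929347; θ=atan2(y, x)=141.2334° ≈ 141.2°
Leg 4: φ1=-0.8750261, φ2=0.3935403, Δφ=1.2685664, Δλ=2.5842026 rad; a=sin²(Δφ/2)+cosφ1·cosφ2·sin²(Δλ/2)=0.8983525513; c=2·atan2(√a, √(1-a))=2.492619980; dist=6371·c=15880.482 ≈ 15880.5 km; running total=50699.9 km
Leg 4 bearing: y=sinΔλ·cosφ2=0.48853699, x=cosφ1·sinφ2-sinφ1·cosφ2·cosΔλ=-0.35579853; θ=atan2(y, x)=126.0656° ≈ 126.1°
Leg 5: φ1=0.3935403, φ2=0.4820564, Δφ=0.0885161, Δλ=1.8362976 rad; a=sin²(Δφ/2)+cosφ1·cosφ2·sin²(Δλ/2)=0.5184730591; c=2·atan2(√a, √(1-a))=1.607750855; dist=6371·c=10242.981 ≈ 10243.0 km; running total=60942.9 km
Leg 5 bearing: y=sinΔλ·cosφ2=0.85499744, x=cosφ1·sinφ2-sinφ1·cosφ2·cosΔλ=0.51731457; θ=atan2(y, x)=58.8240° ≈ 58.8°
Leg 6: φ1=0.4820564, φ2=1.0265730, Δφ=0.5445165, Δλ=0.2165954 rad; a=sin²(Δφ/2)+cosφ1·cosφ2·sin²(Δλ/2)=0.0776705126; c=2·atan2(√a, √(1-a))=0.564868547; dist=6371·c=3598.778 ≈ 3598.8 km; running total=64541.7 km
Leg 6 bearing: y=sinΔλ·cosφ2=0.11126828, x=cosφ1·sinφ2-sinφ1·cosφ2·cosΔλ=0.52361301; θ=atan2(y, x)=11.9970° ≈ 12.0°
Leg 7: φ1=1.0265730, φ2=-1.1910476, Δφ=-2.2176206, Δλ=-1.4417345 rad; a=sin²(Δφ/2)+cosφ1·cosφ2·sin²(Δλ/2)=0.8849392072; c=2·atan2(√a, √(1-a))=2.449446940; dist=6371·c=15605.426 ≈ 15605.4 km; running total=80147.1 km
Leg 7 bearing: y=sinΔλ·cosφ2=-0.36760414, x=cosφ1·sinφ2-sinφ1·cosφ2·cosΔλ=-0.52168422; θ=atan2(y, x)=-144.8296° <0 so +360° → 215.1704° ≈ 215.2°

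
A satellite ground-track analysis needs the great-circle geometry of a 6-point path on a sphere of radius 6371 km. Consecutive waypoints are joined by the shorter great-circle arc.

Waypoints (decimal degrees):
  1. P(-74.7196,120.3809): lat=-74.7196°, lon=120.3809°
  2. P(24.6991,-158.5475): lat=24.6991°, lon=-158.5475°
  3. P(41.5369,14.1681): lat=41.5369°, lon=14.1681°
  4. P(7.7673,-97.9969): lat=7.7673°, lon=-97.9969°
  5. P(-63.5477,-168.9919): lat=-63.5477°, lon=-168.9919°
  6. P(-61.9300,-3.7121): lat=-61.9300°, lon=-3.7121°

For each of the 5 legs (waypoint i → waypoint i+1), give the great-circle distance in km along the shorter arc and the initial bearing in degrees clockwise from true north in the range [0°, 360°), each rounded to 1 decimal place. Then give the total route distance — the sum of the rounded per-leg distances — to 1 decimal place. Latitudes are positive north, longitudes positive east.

Leg 1: φ1=-1.3041030, φ2=0.4310806, Δφ=1.7351837, Δλ=-4.8682190 rad; a=sin²(Δφ/2)+cosφ1·cosφ2·sin²(Δλ/2)=0.6829603663; c=2·atan2(√a, √(1-a))=1.945418285; dist=6371·c=12394.260 ≈ 12394.3 km; running total=12394.3 km
Leg 1 bearing: y=sinΔλ·cosφ2=0.89750632, x=cosφ1·sinφ2-sinφ1·cosφ2·cosΔλ=0.24613903; θ=atan2(y, x)=74.6638° ≈ 74.7°
Leg 2: φ1=0.4310806, φ2=0.7249557, Δφ=0.2938750, Δλ=3.0144559 rad; a=sin²(Δφ/2)+cosφ1·cosφ2·sin²(Δλ/2)=0.6987408263; c=2·atan2(√a, √(1-a))=1.979567073; dist=6371·c=12611.822 ≈ 12611.8 km; running total=25006.1 km
Leg 2 bearing: y=sinΔλ·cosφ2=0.09490937, x=cosφ1·sinφ2-sinφ1·cosφ2·cosΔλ=0.91268864; θ=atan2(y, x)=5.9368° ≈ 5.9°
Leg 3: φ1=0.7249557, φ2=0.1355650, Δφ=-0.5893907, Δλ=-1.9576486 rad; a=sin²(Δφ/2)+cosφ1·cosφ2·sin²(Δλ/2)=0.5950959877; c=2·atan2(√a, √(1-a))=1.762154014; dist=6371·c=11226.683 ≈ 11226.7 km; running total=36232.8 km
Leg 3 bearing: y=sinΔλ·cosφ2=-0.91760437, x=cosφ1·sinφ2-sinφ1·cosφ2·cosΔλ=0.34904045; θ=atan2(y, x)=-69.1741° <0 so +360° → 290.8259° ≈ 290.8°
Leg 4: φ1=0.1355650, φ2=-1.1091166, Δφ=-1.2446816, Δλ=-1.2390965 rad; a=sin²(Δφ/2)+cosφ1·cosφ2·sin²(Δλ/2)=0.4886348121; c=2·atan2(√a, √(1-a))=1.548063993; dist=6371·c=9862.716 ≈ 9862.7 km; running total=46095.5 km
Leg 4 bearing: y=sinΔλ·cosφ2=-0.42117106, x=cosφ1·sinφ2-sinφ1·cosφ2·cosΔλ=-0.90669635; θ=atan2(y, x)=-155.0846° <0 so +360° → 204.9154° ≈ 204.9°
Leg 5: φ1=-1.1091166, φ2=-1.0808824, Δφ=0.0282342, Δλ=2.8846767 rad; a=sin²(Δφ/2)+cosφ1·cosφ2·sin²(Δλ/2)=0.2063671265; c=2·atan2(√a, √(1-a))=0.943119790; dist=6371·c=6008.616 ≈ 6008.6 km; running total=52104.1 km
Leg 5 bearing: y=sinΔλ·cosφ2=0.11956624, x=cosφ1·sinφ2-sinφ1·cosφ2·cosΔλ=-0.80051412; θ=atan2(y, x)=171.5050° ≈ 171.5°

Leg 1: dist=12394.3 km, bearing=74.7°
Leg 2: dist=12611.8 km, bearing=5.9°
Leg 3: dist=11226.7 km, bearing=290.8°
Leg 4: dist=9862.7 km, bearing=204.9°
Leg 5: dist=6008.6 km, bearing=171.5°
Total: 52104.1 km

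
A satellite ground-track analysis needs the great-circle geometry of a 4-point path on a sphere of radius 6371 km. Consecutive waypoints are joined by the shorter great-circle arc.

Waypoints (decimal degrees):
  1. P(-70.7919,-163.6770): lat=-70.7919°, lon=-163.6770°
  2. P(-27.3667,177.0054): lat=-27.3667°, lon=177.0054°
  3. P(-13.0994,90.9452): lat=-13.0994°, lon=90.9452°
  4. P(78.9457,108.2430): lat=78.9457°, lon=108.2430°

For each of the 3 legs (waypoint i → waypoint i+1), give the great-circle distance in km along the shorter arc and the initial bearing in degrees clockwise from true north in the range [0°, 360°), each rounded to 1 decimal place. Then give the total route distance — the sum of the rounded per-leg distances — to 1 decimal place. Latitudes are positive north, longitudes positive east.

Leg 1: φ1=-1.2355517, φ2=-0.4776390, Δφ=0.7579127, Δλ=5.9460296 rad; a=sin²(Δφ/2)+cosφ1·cosφ2·sin²(Δλ/2)=0.1450887371; c=2·atan2(√a, √(1-a))=0.781550107; dist=6371·c=4979.256 ≈ 4979.3 km; running total=4979.3 km
Leg 1 bearing: y=sinΔλ·cosφ2=-0.29378157, x=cosφ1·sinφ2-sinφ1·cosφ2·cosΔλ=0.64019089; θ=atan2(y, x)=-24.6502° <0 so +360° → 335.3498° ≈ 335.3°
Leg 2: φ1=-0.4776390, φ2=-0.2286277, Δφ=0.2490114, Δλ=-1.5020338 rad; a=sin²(Δφ/2)+cosφ1·cosφ2·sin²(Δλ/2)=0.4181929610; c=2·atan2(√a, √(1-a))=1.406443333; dist=6371·c=8960.450 ≈ 8960.5 km; running total=13939.8 km
Leg 2 bearing: y=sinΔλ·cosφ2=-0.97167663, x=cosφ1·sinφ2-sinφ1·cosφ2·cosΔλ=-0.17051383; θ=atan2(y, x)=-99.9532° <0 so +360° → 260.0468° ≈ 260.0°
Leg 3: φ1=-0.2286277, φ2=1.3778624, Δφ=1.6064901, Δλ=0.3019036 rad; a=sin²(Δφ/2)+cosφ1·cosφ2·sin²(Δλ/2)=0.5220662155; c=2·atan2(√a, √(1-a))=1.614943096; dist=6371·c=10288.802 ≈ 10288.8 km; running total=24228.6 km
Leg 3 bearing: y=sinΔλ·cosφ2=0.05701139, x=cosφ1·sinφ2-sinφ1·cosφ2·cosΔλ=0.99739763; θ=atan2(y, x)=3.2715° ≈ 3.3°

Leg 1: dist=4979.3 km, bearing=335.3°
Leg 2: dist=8960.5 km, bearing=260.0°
Leg 3: dist=10288.8 km, bearing=3.3°
Total: 24228.6 km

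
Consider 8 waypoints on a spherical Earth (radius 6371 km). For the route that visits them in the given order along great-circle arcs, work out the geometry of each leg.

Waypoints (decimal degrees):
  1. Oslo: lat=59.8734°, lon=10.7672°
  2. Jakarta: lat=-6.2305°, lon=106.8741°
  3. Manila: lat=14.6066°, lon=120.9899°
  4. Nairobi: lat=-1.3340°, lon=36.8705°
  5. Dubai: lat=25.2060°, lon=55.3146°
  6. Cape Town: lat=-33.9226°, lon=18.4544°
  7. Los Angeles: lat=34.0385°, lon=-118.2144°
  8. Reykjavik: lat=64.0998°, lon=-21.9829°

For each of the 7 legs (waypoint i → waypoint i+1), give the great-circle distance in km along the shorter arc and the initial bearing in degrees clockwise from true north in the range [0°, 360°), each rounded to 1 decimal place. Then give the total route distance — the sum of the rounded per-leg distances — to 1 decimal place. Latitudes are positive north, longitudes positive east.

Leg 1: dist=10947.2 km, bearing=87.9°
Leg 2: dist=2791.3 km, bearing=33.8°
Leg 3: dist=9412.6 km, bearing=267.2°
Leg 4: dist=3556.9 km, bearing=32.7°
Leg 5: dist=7640.6 km, bearing=212.3°
Leg 6: dist=16050.6 km, bearing=282.7°
Leg 7: dist=6931.8 km, bearing=29.4°
Total: 57331.0 km

Leg 1: φ1=1.0449880, φ2=-0.1087427, Δφ=-1.1537307, Δλ=1.6773818 rad; a=sin²(Δφ/2)+cosφ1·cosφ2·sin²(Δλ/2)=0.5734741568; c=2·atan2(√a, √(1-a))=1.718278709; dist=6371·c=10947.154 ≈ 10947.2 km; running total=10947.2 km
Leg 1 bearing: y=sinΔλ·cosφ2=0.98845199, x=cosφ1·sinφ2-sinφ1·cosφ2·cosΔλ=0.03699802; θ=atan2(y, x)=87.8564° ≈ 87.9°
Leg 2: φ1=-0.1087427, φ2=0.2549333, Δφ=0.3636760, Δλ=0.2463672 rad; a=sin²(Δφ/2)+cosφ1·cosφ2·sin²(Δλ/2)=0.0472255825; c=2·atan2(√a, √(1-a))=0.438124703; dist=6371·c=2791.292 ≈ 2791.3 km; running total=13738.5 km
Leg 2 bearing: y=sinΔλ·cosφ2=0.23600021, x=cosφ1·sinφ2-sinφ1·cosφ2·cosΔλ=0.35254108; θ=atan2(y, x)=33.7994° ≈ 33.8°
Leg 3: φ1=0.2549333, φ2=-0.0232827, Δφ=-0.2782160, Δλ=-1.4681605 rad; a=sin²(Δφ/2)+cosφ1·cosφ2·sin²(Δλ/2)=0.4533767074; c=2·atan2(√a, √(1-a))=1.477414081; dist=6371·c=9412.605 ≈ 9412.6 km; running total=23151.1 km
Leg 3 bearing: y=sinΔλ·cosφ2=-0.99446796, x=cosφ1·sinφ2-sinφ1·cosφ2·cosΔλ=-0.04835853; θ=atan2(y, x)=-92.7840° <0 so +360° → 267.2160° ≈ 267.2°
Leg 4: φ1=-0.0232827, φ2=0.4399277, Δφ=0.4632104, Δλ=0.3219103 rad; a=sin²(Δφ/2)+cosφ1·cosφ2·sin²(Δλ/2)=0.0759204629; c=2·atan2(√a, √(1-a))=0.558295901; dist=6371·c=3556.903 ≈ 3556.9 km; running total=26708.0 km
Leg 4 bearing: y=sinΔλ·cosφ2=0.28625443, x=cosφ1·sinφ2-sinφ1·cosφ2·cosΔλ=0.44574049; θ=atan2(y, x)=32.7086° ≈ 32.7°
Leg 5: φ1=0.4399277, φ2=-0.5920611, Δφ=-1.0319888, Δλ=-0.6433319 rad; a=sin²(Δφ/2)+cosφ1·cosφ2·sin²(Δλ/2)=0.3184835903; c=2·atan2(√a, √(1-a))=1.199275610; dist=6371·c=7640.585 ≈ 7640.6 km; running total=34348.6 km
Leg 5 bearing: y=sinΔλ·cosφ2=-0.49776297, x=cosφ1·sinφ2-sinφ1·cosφ2·cosΔλ=-0.78767963; θ=atan2(y, x)=-147.7097° <0 so +360° → 212.2903° ≈ 212.3°
Leg 6: φ1=-0.5920611, φ2=0.5940839, Δφ=1.1861450, Δλ=-2.3853205 rad; a=sin²(Δφ/2)+cosφ1·cosφ2·sin²(Δλ/2)=0.9062765052; c=2·atan2(√a, √(1-a))=2.519315104; dist=6371·c=16050.557 ≈ 16050.6 km; running total=50399.2 km
Leg 6 bearing: y=sinΔλ·cosφ2=-0.56863967, x=cosφ1·sinφ2-sinφ1·cosφ2·cosΔλ=0.12808796; θ=atan2(y, x)=-77.3058° <0 so +360° → 282.6942° ≈ 282.7°
Leg 7: φ1=0.5940839, φ2=1.1187526, Δφ=0.5246687, Δλ=1.6795565 rad; a=sin²(Δφ/2)+cosφ1·cosφ2·sin²(Δλ/2)=0.2678815872; c=2·atan2(√a, √(1-a))=1.088023562; dist=6371·c=6931.798 ≈ 6931.8 km; running total=57331.0 km
Leg 7 bearing: y=sinΔλ·cosφ2=0.43422404, x=cosφ1·sinφ2-sinφ1·cosφ2·cosΔλ=0.77196739; θ=atan2(y, x)=29.3573° ≈ 29.4°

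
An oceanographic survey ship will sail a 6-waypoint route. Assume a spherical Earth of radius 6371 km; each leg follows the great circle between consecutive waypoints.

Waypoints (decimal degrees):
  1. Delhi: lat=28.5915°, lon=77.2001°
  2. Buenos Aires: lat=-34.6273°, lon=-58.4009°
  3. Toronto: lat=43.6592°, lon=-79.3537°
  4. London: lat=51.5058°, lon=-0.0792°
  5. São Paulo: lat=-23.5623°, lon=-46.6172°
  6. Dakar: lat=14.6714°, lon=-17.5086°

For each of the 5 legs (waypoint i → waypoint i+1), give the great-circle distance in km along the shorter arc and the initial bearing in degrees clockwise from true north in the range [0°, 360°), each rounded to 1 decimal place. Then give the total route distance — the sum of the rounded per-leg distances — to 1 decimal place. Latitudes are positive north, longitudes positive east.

Leg 1: dist=15791.3 km, bearing=249.3°
Leg 2: dist=8960.2 km, bearing=344.8°
Leg 3: dist=5713.3 km, bearing=51.5°
Leg 4: dist=9499.9 km, bearing=221.9°
Leg 5: dist=5299.8 km, bearing=39.5°
Total: 45264.5 km

Leg 1: φ1=0.4990158, φ2=-0.6043604, Δφ=-1.1033762, Δλ=-2.3666839 rad; a=sin²(Δφ/2)+cosφ1·cosφ2·sin²(Δλ/2)=0.8940829328; c=2·atan2(√a, √(1-a))=2.478619522; dist=6371·c=15791.285 ≈ 15791.3 km; running total=15791.3 km
Leg 1 bearing: y=sinΔλ·cosφ2=-0.57571871, x=cosφ1·sinφ2-sinφ1·cosφ2·cosΔλ=-0.21758339; θ=atan2(y, x)=-110.7033° <0 so +360° → 249.2967° ≈ 249.3°
Leg 2: φ1=-0.6043604, φ2=0.7619968, Δφ=1.3663572, Δλ=-0.3656953 rad; a=sin²(Δφ/2)+cosφ1·cosφ2·sin²(Δλ/2)=0.4181733166; c=2·atan2(√a, √(1-a))=1.406403507; dist=6371·c=8960.197 ≈ 8960.2 km; running total=24751.5 km
Leg 2 bearing: y=sinΔλ·cosφ2=-0.25870801, x=cosφ1·sinφ2-sinφ1·cosφ2·cosΔλ=0.95199146; θ=atan2(y, x)=-15.2032° <0 so +360° → 344.7968° ≈ 344.8°
Leg 3: φ1=0.7619968, φ2=0.8989458, Δφ=0.1369490, Δλ=1.3836010 rad; a=sin²(Δφ/2)+cosφ1·cosφ2·sin²(Δλ/2)=0.1879327658; c=2·atan2(√a, √(1-a))=0.896773070; dist=6371·c=5713.341 ≈ 5713.3 km; running total=30464.8 km
Leg 3 bearing: y=sinΔλ·cosφ2=0.61156151, x=cosφ1·sinφ2-sinφ1·cosφ2·cosΔλ=0.48625990; θ=atan2(y, x)=51.5114° ≈ 51.5°
Leg 4: φ1=0.8989458, φ2=-0.4112397, Δφ=-1.3101855, Δλ=-0.8122413 rad; a=sin²(Δφ/2)+cosφ1·cosφ2·sin²(Δλ/2)=0.4602050473; c=2·atan2(√a, √(1-a))=1.491122153; dist=6371·c=9499.939 ≈ 9499.9 km; running total=39964.7 km
Leg 4 bearing: y=sinΔλ·cosφ2=-0.66531530, x=cosφ1·sinφ2-sinφ1·cosφ2·cosΔλ=-0.74230789; θ=atan2(y, x)=-138.1308° <0 so +360° → 221.8692° ≈ 221.9°
Leg 5: φ1=-0.4112397, φ2=0.2560642, Δφ=0.6673040, Δλ=0.5080409 rad; a=sin²(Δφ/2)+cosφ1·cosφ2·sin²(Δλ/2)=0.1632513863; c=2·atan2(√a, √(1-a))=0.831866512; dist=6371·c=5299.822 ≈ 5299.8 km; running total=45264.5 km
Leg 5 bearing: y=sinΔλ·cosφ2=0.47060494, x=cosφ1·sinφ2-sinφ1·cosφ2·cosΔλ=0.57002848; θ=atan2(y, x)=39.5424° ≈ 39.5°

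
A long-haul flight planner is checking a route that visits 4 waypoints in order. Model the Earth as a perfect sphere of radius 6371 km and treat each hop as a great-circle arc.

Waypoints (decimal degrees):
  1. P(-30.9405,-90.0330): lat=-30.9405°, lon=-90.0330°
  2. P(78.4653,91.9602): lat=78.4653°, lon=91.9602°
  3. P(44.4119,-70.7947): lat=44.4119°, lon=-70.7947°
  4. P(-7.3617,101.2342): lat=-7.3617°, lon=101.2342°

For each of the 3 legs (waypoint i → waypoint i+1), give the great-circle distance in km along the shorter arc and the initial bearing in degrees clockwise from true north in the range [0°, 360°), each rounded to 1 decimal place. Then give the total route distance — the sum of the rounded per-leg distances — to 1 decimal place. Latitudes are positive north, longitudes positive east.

Leg 1: φ1=-0.5400136, φ2=1.3694778, Δφ=1.9094914, Δλ=3.1763806 rad; a=sin²(Δφ/2)+cosφ1·cosφ2·sin²(Δλ/2)=0.8375836258; c=2·atan2(√a, √(1-a))=2.311987737; dist=6371·c=14729.674 ≈ 14729.7 km; running total=14729.7 km
Leg 1 bearing: y=sinΔλ·cosφ2=-0.00695483, x=cosφ1·sinφ2-sinφ1·cosφ2·cosΔλ=0.73763190; θ=atan2(y, x)=-0.5402° <0 so +360° → 359.4598° ≈ 359.5°
Leg 2: φ1=1.3694778, φ2=0.7751339, Δφ=-0.5943440, Δλ=-2.8406089 rad; a=sin²(Δφ/2)+cosφ1·cosφ2·sin²(Δλ/2)=0.2253692368; c=2·atan2(√a, √(1-a))=0.989316057; dist=6371·c=6302.933 ≈ 6302.9 km; running total=21032.6 km
Leg 2 bearing: y=sinΔλ·cosφ2=-0.21176941, x=cosφ1·sinφ2-sinφ1·cosφ2·cosΔλ=0.80837212; θ=atan2(y, x)=-14.6799° <0 so +360° → 345.3201° ≈ 345.3°
Leg 3: φ1=0.7751339, φ2=-0.1284859, Δφ=-0.9036198, Δλ=3.0024707 rad; a=sin²(Δφ/2)+cosφ1·cosφ2·sin²(Δλ/2)=0.8956315406; c=2·atan2(√a, √(1-a))=2.483668200; dist=6371·c=15823.450 ≈ 15823.5 km; running total=36856.1 km
Leg 3 bearing: y=sinΔλ·cosφ2=0.13753051, x=cosφ1·sinφ2-sinφ1·cosφ2·cosΔλ=0.59580877; θ=atan2(y, x)=12.9979° ≈ 13.0°

Leg 1: dist=14729.7 km, bearing=359.5°
Leg 2: dist=6302.9 km, bearing=345.3°
Leg 3: dist=15823.5 km, bearing=13.0°
Total: 36856.1 km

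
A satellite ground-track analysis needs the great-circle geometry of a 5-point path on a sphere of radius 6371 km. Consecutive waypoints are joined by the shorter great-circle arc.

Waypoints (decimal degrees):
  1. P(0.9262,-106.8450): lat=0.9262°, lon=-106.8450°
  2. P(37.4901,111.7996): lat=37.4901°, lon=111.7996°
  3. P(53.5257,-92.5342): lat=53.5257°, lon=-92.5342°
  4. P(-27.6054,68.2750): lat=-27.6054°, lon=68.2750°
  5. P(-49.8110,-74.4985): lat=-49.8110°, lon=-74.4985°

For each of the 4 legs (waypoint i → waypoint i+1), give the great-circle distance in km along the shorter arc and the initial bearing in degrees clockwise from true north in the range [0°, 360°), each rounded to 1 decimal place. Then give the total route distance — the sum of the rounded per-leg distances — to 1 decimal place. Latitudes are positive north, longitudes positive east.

Leg 1: dist=14185.7 km, bearing=321.3°
Leg 2: dist=9627.4 km, bearing=14.2°
Leg 3: dist=16731.9 km, bearing=36.2°
Leg 4: dist=10654.4 km, bearing=203.1°
Total: 51199.4 km

Leg 1: φ1=0.0161652, φ2=0.6543257, Δφ=0.6381604, Δλ=3.8160682 rad; a=sin²(Δφ/2)+cosφ1·cosφ2·sin²(Δλ/2)=0.8048997264; c=2·atan2(√a, √(1-a))=2.226603854; dist=6371·c=14185.693 ≈ 14185.7 km; running total=14185.7 km
Leg 1 bearing: y=sinΔλ·cosφ2=-0.49550513, x=cosφ1·sinφ2-sinφ1·cosφ2·cosΔλ=0.61856228; θ=atan2(y, x)=-38.6968° <0 so +360° → 321.3032° ≈ 321.3°
Leg 2: φ1=0.6543257, φ2=0.9341997, Δφ=0.2798740, Δλ=-3.5662976 rad; a=sin²(Δφ/2)+cosφ1·cosφ2·sin²(Δλ/2)=0.4701839486; c=2·atan2(√a, √(1-a))=1.511128825; dist=6371·c=9627.402 ≈ 9627.4 km; running total=23813.1 km
Leg 2 bearing: y=sinΔλ·cosφ2=0.24494929, x=cosφ1·sinφ2-sinφ1·cosφ2·cosΔλ=0.96770029; θ=atan2(y, x)=14.2046° ≈ 14.2°
Leg 3: φ1=0.9341997, φ2=-0.4818051, Δφ=-1.4160048, Δλ=2.8066500 rad; a=sin²(Δφ/2)+cosφ1·cosφ2·sin²(Δλ/2)=0.9350644419; c=2·atan2(√a, √(1-a))=2.626260108; dist=6371·c=16731.903 ≈ 16731.9 km; running total=40545.0 km
Leg 3 bearing: y=sinΔλ·cosφ2=0.29129406, x=cosφ1·sinφ2-sinφ1·cosφ2·cosΔλ=0.39752169; θ=atan2(y, x)=36.2330° ≈ 36.2°
Leg 4: φ1=-0.4818051, φ2=-0.8693660, Δφ=-0.3875608, Δλ=-2.4918677 rad; a=sin²(Δφ/2)+cosφ1·cosφ2·sin²(Δλ/2)=0.5506749091; c=2·atan2(√a, √(1-a))=1.672320459; dist=6371·c=10654.354 ≈ 10654.4 km; running total=51199.4 km
Leg 4 bearing: y=sinΔλ·cosφ2=-0.39039218, x=cosφ1·sinφ2-sinφ1·cosφ2·cosΔλ=-0.91505309; θ=atan2(y, x)=-156.8953° <0 so +360° → 203.1047° ≈ 203.1°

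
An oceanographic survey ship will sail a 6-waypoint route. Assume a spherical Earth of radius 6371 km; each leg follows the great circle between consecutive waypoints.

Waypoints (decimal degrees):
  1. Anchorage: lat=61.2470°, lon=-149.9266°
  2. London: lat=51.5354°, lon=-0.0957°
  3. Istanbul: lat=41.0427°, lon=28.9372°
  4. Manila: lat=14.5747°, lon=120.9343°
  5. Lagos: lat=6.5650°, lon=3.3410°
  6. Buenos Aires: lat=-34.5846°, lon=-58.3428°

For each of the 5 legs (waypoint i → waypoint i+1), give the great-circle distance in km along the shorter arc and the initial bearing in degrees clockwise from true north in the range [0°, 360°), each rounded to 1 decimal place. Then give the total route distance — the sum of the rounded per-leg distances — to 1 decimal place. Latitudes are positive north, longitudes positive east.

Leg 1: φ1=1.0689618, φ2=0.8994624, Δφ=-0.1694994, Δλ=2.6150425 rad; a=sin²(Δφ/2)+cosφ1·cosφ2·sin²(Δλ/2)=0.2861186282; c=2·atan2(√a, √(1-a))=1.128780143; dist=6371·c=7191.458 ≈ 7191.5 km; running total=7191.5 km
Leg 1 bearing: y=sinΔλ·cosφ2=0.31260401, x=cosφ1·sinφ2-sinφ1·cosφ2·cosΔλ=0.84811424; θ=atan2(y, x)=20.2332° ≈ 20.2°
Leg 2: φ1=0.8994624, φ2=0.7163302, Δφ=-0.1831322, Δλ=0.5067197 rad; a=sin²(Δφ/2)+cosφ1·cosφ2·sin²(Δλ/2)=0.0378372637; c=2·atan2(√a, √(1-a))=0.391532140; dist=6371·c=2494.451 ≈ 2494.5 km; running total=9686.0 km
Leg 2 bearing: y=sinΔλ·cosφ2=0.36603205, x=cosφ1·sinφ2-sinφ1·cosφ2·cosΔλ=-0.10790255; θ=atan2(y, x)=106.4250° ≈ 106.4°
Leg 3: φ1=0.7163302, φ2=0.2543765, Δφ=-0.4619537, Δλ=1.6056523 rad; a=sin²(Δφ/2)+cosφ1·cosφ2·sin²(Δλ/2)=0.4301022242; c=2·atan2(√a, √(1-a))=1.430541391; dist=6371·c=9113.979 ≈ 9114.0 km; running total=18800.0 km
Leg 3 bearing: y=sinΔλ·cosφ2=0.96723252, x=cosφ1·sinφ2-sinφ1·cosφ2·cosΔλ=0.21193974; θ=atan2(y, x)=77.6407° ≈ 77.6°
Leg 4: φ1=0.2543765, φ2=0.1145809, Δφ=-0.1397956, Δλ=-2.0523903 rad; a=sin²(Δφ/2)+cosφ1·cosφ2·sin²(Δλ/2)=0.7082886122; c=2·atan2(√a, √(1-a))=2.000473370; dist=6371·c=12745.016 ≈ 12745.0 km; running total=31545.0 km
Leg 4 bearing: y=sinΔλ·cosφ2=-0.88044637, x=cosφ1·sinφ2-sinφ1·cosφ2·cosΔλ=0.22644558; θ=atan2(y, x)=-75.5765° <0 so +360° → 284.4235° ≈ 284.4°
Leg 5: φ1=0.1145809, φ2=-0.6036151, Δφ=-0.7181960, Δλ=-1.0765854 rad; a=sin²(Δφ/2)+cosφ1·cosφ2·sin²(Δλ/2)=0.3384703109; c=2·atan2(√a, √(1-a))=1.241835895; dist=6371·c=7911.736 ≈ 7911.7 km; running total=39456.7 km
Leg 5 bearing: y=sinΔλ·cosφ2=-0.72477690, x=cosφ1·sinφ2-sinφ1·cosφ2·cosΔλ=-0.60854834; θ=atan2(y, x)=-130.0180° <0 so +360° → 229.9820° ≈ 230.0°

Leg 1: dist=7191.5 km, bearing=20.2°
Leg 2: dist=2494.5 km, bearing=106.4°
Leg 3: dist=9114.0 km, bearing=77.6°
Leg 4: dist=12745.0 km, bearing=284.4°
Leg 5: dist=7911.7 km, bearing=230.0°
Total: 39456.7 km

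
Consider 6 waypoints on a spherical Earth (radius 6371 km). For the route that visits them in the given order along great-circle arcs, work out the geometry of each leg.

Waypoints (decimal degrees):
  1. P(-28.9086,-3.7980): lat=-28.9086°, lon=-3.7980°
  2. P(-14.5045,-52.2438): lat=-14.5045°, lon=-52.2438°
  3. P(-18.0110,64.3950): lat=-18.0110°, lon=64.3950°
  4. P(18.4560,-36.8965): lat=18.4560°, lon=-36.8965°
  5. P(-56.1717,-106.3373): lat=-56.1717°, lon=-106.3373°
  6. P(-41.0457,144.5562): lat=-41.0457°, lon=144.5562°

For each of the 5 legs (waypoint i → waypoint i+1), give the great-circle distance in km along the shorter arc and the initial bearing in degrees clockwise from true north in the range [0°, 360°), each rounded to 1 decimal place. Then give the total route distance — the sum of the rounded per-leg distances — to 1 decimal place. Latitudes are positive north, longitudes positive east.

Leg 1: dist=5215.3 km, bearing=277.2°
Leg 2: dist=12186.4 km, bearing=115.5°
Leg 3: dist=11779.2 km, bearing=284.7°
Leg 4: dist=10502.0 km, bearing=211.5°
Leg 5: dist=7329.6 km, bearing=231.3°
Total: 47012.5 km

Leg 1: φ1=-0.5045503, φ2=-0.2531513, Δφ=0.2513990, Δλ=-0.8455387 rad; a=sin²(Δφ/2)+cosφ1·cosφ2·sin²(Δλ/2)=0.1583805393; c=2·atan2(√a, √(1-a))=0.818607150; dist=6371·c=5215.346 ≈ 5215.3 km; running total=5215.3 km
Leg 1 bearing: y=sinΔλ·cosφ2=-0.72447782, x=cosφ1·sinφ2-sinφ1·cosφ2·cosΔλ=0.09119466; θ=atan2(y, x)=-82.8255° <0 so +360° → 277.1745° ≈ 277.2°
Leg 2: φ1=-0.2531513, φ2=-0.3143513, Δφ=-0.0612000, Δλ=2.0357311 rad; a=sin²(Δφ/2)+cosφ1·cosφ2·sin²(Δλ/2)=0.6676812218; c=2·atan2(√a, √(1-a))=1.912786254; dist=6371·c=12186.361 ≈ 12186.4 km; running total=17401.7 km
Leg 2 bearing: y=sinΔλ·cosφ2=0.85004960, x=cosφ1·sinφ2-sinφ1·cosφ2·cosΔλ=-0.40613756; θ=atan2(y, x)=115.5376° ≈ 115.5°
Leg 3: φ1=-0.3143513, φ2=0.3221180, Δφ=0.6364692, Δλ=-1.7678702 rad; a=sin²(Δφ/2)+cosφ1·cosφ2·sin²(Δλ/2)=0.6372570100; c=2·atan2(√a, √(1-a))=1.848880597; dist=6371·c=11779.218 ≈ 11779.2 km; running total=29180.9 km
Leg 3 bearing: y=sinΔλ·cosφ2=-0.93020632, x=cosφ1·sinφ2-sinφ1·cosφ2·cosΔλ=0.24363551; θ=atan2(y, x)=-75.3230° <0 so +360° → 284.6770° ≈ 284.7°
Leg 4: φ1=0.3221180, φ2=-0.9803811, Δφ=-1.3024991, Δλ=-1.2119706 rad; a=sin²(Δφ/2)+cosφ1·cosφ2·sin²(Δλ/2)=0.5387684763; c=2·atan2(√a, √(1-a))=1.648411182; dist=6371·c=10502.028 ≈ 10502.0 km; running total=39682.9 km
Leg 4 bearing: y=sinΔλ·cosφ2=-0.52124930, x=cosφ1·sinφ2-sinφ1·cosφ2·cosΔλ=-0.84987481; θ=atan2(y, x)=-148.4782° <0 so +360° → 211.5218° ≈ 211.5°
Leg 5: φ1=-0.9803811, φ2=-0.7163826, Δφ=0.2639985, Δλ=4.3789176 rad; a=sin²(Δφ/2)+cosφ1·cosφ2·sin²(Δλ/2)=0.2959681316; c=2·atan2(√a, √(1-a))=1.150464151; dist=6371·c=7329.607 ≈ 7329.6 km; running total=47012.5 km
Leg 5 bearing: y=sinΔλ·cosφ2=-0.71263929, x=cosφ1·sinφ2-sinφ1·cosφ2·cosΔλ=-0.57063931; θ=atan2(y, x)=-128.6857° <0 so +360° → 231.3143° ≈ 231.3°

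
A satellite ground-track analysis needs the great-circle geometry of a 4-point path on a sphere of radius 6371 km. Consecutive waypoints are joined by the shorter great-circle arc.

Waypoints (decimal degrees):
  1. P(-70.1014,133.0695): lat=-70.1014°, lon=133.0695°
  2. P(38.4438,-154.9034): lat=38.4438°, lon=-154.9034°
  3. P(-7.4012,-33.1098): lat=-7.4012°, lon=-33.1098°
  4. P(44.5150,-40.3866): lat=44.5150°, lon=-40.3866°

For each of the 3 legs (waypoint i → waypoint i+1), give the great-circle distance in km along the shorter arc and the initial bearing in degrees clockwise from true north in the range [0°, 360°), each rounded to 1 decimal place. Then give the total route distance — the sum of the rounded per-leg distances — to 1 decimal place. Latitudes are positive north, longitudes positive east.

Leg 1: φ1=-1.2235002, φ2=0.6709709, Δφ=1.8944711, Δλ=-5.0260753 rad; a=sin²(Δφ/2)+cosφ1·cosφ2·sin²(Δλ/2)=0.7511851902; c=2·atan2(√a, √(1-a))=2.097134351; dist=6371·c=13360.843 ≈ 13360.8 km; running total=13360.8 km
Leg 1 bearing: y=sinΔλ·cosφ2=0.74499934, x=cosφ1·sinφ2-sinφ1·cosφ2·cosΔλ=0.43886214; θ=atan2(y, x)=59.4986° ≈ 59.5°
Leg 2: φ1=0.6709709, φ2=-0.1291753, Δφ=-0.8001462, Δλ=2.1256993 rad; a=sin²(Δφ/2)+cosφ1·cosφ2·sin²(Δλ/2)=0.7446501394; c=2·atan2(√a, √(1-a))=2.082083573; dist=6371·c=13264.954 ≈ 13265.0 km; running total=26625.8 km
Leg 2 bearing: y=sinΔλ·cosφ2=0.84287015, x=cosφ1·sinφ2-sinφ1·cosφ2·cosΔλ=0.22395346; θ=atan2(y, x)=75.1201° ≈ 75.1°
Leg 3: φ1=-0.1291753, φ2=0.7769333, Δφ=0.9061086, Δλ=-0.1270041 rad; a=sin²(Δφ/2)+cosφ1·cosφ2·sin²(Δλ/2)=0.1944409880; c=2·atan2(√a, √(1-a))=0.913324037; dist=6371·c=5818.787 ≈ 5818.8 km; running total=32444.6 km
Leg 3 bearing: y=sinΔλ·cosφ2=-0.09031917, x=cosφ1·sinφ2-sinφ1·cosφ2·cosΔλ=0.78636964; θ=atan2(y, x)=-6.5520° <0 so +360° → 353.4480° ≈ 353.4°

Leg 1: dist=13360.8 km, bearing=59.5°
Leg 2: dist=13265.0 km, bearing=75.1°
Leg 3: dist=5818.8 km, bearing=353.4°
Total: 32444.6 km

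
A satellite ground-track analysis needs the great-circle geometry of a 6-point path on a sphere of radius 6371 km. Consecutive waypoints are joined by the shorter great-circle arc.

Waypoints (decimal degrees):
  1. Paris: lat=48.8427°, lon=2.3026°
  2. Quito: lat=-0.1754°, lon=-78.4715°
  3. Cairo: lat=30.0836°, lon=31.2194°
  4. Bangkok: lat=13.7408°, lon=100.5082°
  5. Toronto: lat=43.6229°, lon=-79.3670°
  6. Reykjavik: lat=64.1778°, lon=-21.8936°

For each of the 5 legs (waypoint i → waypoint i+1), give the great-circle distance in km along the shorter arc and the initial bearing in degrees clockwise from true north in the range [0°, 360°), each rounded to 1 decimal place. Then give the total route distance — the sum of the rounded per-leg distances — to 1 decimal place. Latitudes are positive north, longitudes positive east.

Leg 1: φ1=0.8524659, φ2=-0.0030613, Δφ=-0.8555272, Δλ=-1.4097740 rad; a=sin²(Δφ/2)+cosφ1·cosφ2·sin²(Δλ/2)=0.4483946658; c=2·atan2(√a, √(1-a))=1.467401533; dist=6371·c=9348.815 ≈ 9348.8 km; running total=9348.8 km
Leg 1 bearing: y=sinΔλ·cosφ2=-0.98705927, x=cosφ1·sinφ2-sinφ1·cosφ2·cosΔλ=-0.12272556; θ=atan2(y, x)=-97.0875° <0 so +360° → 262.9125° ≈ 262.9°
Leg 2: φ1=-0.0030613, φ2=0.5250579, Δφ=0.5281192, Δλ=1.9144674 rad; a=sin²(Δφ/2)+cosφ1·cosφ2·sin²(Δλ/2)=0.6465452905; c=2·atan2(√a, √(1-a))=1.868254109; dist=6371·c=11902.647 ≈ 11902.6 km; running total=21251.4 km
Leg 2 bearing: y=sinΔλ·cosφ2=0.81469601, x=cosφ1·sinφ2-sinφ1·cosφ2·cosΔλ=0.50036819; θ=atan2(y, x)=58.4427° ≈ 58.4°
Leg 3: φ1=0.5250579, φ2=0.2398222, Δφ=-0.2852357, Δλ=1.2093177 rad; a=sin²(Δφ/2)+cosφ1·cosφ2·sin²(Δλ/2)=0.2918374908; c=2·atan2(√a, √(1-a))=1.141396689; dist=6371·c=7271.838 ≈ 7271.8 km; running total=28523.2 km
Leg 3 bearing: y=sinΔλ·cosφ2=0.90860469, x=cosφ1·sinφ2-sinφ1·cosφ2·cosΔλ=0.03333148; θ=atan2(y, x)=87.8991° ≈ 87.9°
Leg 4: φ1=0.2398222, φ2=0.7613632, Δφ=0.5215410, Δλ=-3.1394145 rad; a=sin²(Δφ/2)+cosφ1·cosφ2·sin²(Δλ/2)=0.7696513741; c=2·atan2(√a, √(1-a))=2.140405237; dist=6371·c=13636.522 ≈ 13636.5 km; running total=42159.7 km
Leg 4 bearing: y=sinΔλ·cosφ2=-0.00157677, x=cosφ1·sinφ2-sinφ1·cosφ2·cosΔλ=0.84211048; θ=atan2(y, x)=-0.1073° <0 so +360° → 359.8927° ≈ 359.9°
Leg 5: φ1=0.7613632, φ2=1.1201139, Δφ=0.3587507, Δλ=1.0031001 rad; a=sin²(Δφ/2)+cosφ1·cosφ2·sin²(Δλ/2)=0.1047182817; c=2·atan2(√a, √(1-a))=0.659067798; dist=6371·c=4198.921 ≈ 4198.9 km; running total=46358.6 km
Leg 5 bearing: y=sinΔλ·cosφ2=0.36725567, x=cosφ1·sinφ2-sinφ1·cosφ2·cosΔλ=0.49003339; θ=atan2(y, x)=36.8497° ≈ 36.8°

Leg 1: dist=9348.8 km, bearing=262.9°
Leg 2: dist=11902.6 km, bearing=58.4°
Leg 3: dist=7271.8 km, bearing=87.9°
Leg 4: dist=13636.5 km, bearing=359.9°
Leg 5: dist=4198.9 km, bearing=36.8°
Total: 46358.6 km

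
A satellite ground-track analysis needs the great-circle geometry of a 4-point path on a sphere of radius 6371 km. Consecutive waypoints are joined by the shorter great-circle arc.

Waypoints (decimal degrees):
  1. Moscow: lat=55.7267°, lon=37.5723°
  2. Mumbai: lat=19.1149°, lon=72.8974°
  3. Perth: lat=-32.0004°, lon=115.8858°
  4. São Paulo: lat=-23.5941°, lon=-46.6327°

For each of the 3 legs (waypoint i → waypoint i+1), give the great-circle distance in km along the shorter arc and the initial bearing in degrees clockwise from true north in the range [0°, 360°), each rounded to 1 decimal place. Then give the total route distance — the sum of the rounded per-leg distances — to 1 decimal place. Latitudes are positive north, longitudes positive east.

Leg 1: dist=5025.2 km, bearing=129.6°
Leg 2: dist=7297.9 km, bearing=140.6°
Leg 3: dist=13560.0 km, bearing=198.9°
Total: 25883.1 km

Leg 1: φ1=0.9726144, φ2=0.3336179, Δφ=-0.6389965, Δλ=0.6165393 rad; a=sin²(Δφ/2)+cosφ1·cosφ2·sin²(Δλ/2)=0.1476358544; c=2·atan2(√a, √(1-a))=0.788756224; dist=6371·c=5025.166 ≈ 5025.2 km; running total=5025.2 km
Leg 1 bearing: y=sinΔλ·cosφ2=0.54633451, x=cosφ1·sinφ2-sinφ1·cosφ2·cosΔλ=-0.45263301; θ=atan2(y, x)=129.6414° ≈ 129.6°
Leg 2: φ1=0.3336179, φ2=-0.5585123, Δφ=-0.8921303, Δλ=0.7502891 rad; a=sin²(Δφ/2)+cosφ1·cosφ2·sin²(Δλ/2)=0.2936983962; c=2·atan2(√a, √(1-a))=1.145486301; dist=6371·c=7297.893 ≈ 7297.9 km; running total=12323.1 km
Leg 2 bearing: y=sinΔλ·cosφ2=0.57823931, x=cosφ1·sinφ2-sinφ1·cosφ2·cosΔλ=-0.70384508; θ=atan2(y, x)=140.5954° ≈ 140.6°
Leg 3: φ1=-0.5585123, φ2=-0.4117947, Δφ=0.1467176, Δλ=-2.8364829 rad; a=sin²(Δφ/2)+cosφ1·cosφ2·sin²(Δλ/2)=0.7645763475; c=2·atan2(√a, √(1-a))=2.128398021; dist=6371·c=13560.024 ≈ 13560.0 km; running total=25883.1 km
Leg 3 bearing: y=sinΔλ·cosφ2=-0.27528577, x=cosφ1·sinφ2-sinφ1·cosφ2·cosΔλ=-0.80263016; θ=atan2(y, x)=-161.0691° <0 so +360° → 198.9309° ≈ 198.9°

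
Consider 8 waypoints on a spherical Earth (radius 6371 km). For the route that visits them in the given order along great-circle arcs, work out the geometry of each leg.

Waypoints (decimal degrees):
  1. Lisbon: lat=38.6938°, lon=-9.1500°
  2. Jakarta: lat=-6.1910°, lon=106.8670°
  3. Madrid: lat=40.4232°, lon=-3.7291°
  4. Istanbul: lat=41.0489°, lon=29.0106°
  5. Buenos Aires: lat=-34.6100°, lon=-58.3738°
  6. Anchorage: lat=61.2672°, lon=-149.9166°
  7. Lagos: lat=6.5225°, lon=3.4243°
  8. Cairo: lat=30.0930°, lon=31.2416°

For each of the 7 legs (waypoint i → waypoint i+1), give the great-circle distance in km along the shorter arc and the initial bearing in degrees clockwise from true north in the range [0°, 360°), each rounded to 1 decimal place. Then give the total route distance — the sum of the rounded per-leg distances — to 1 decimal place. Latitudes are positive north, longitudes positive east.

Leg 1: dist=12683.5 km, bearing=78.1°
Leg 2: dist=12191.8 km, bearing=310.8°
Leg 3: dist=2743.1 km, bearing=77.7°
Leg 4: dist=12249.4 km, bearing=241.1°
Leg 5: dist=13407.6 km, bearing=326.1°
Leg 6: dist=12131.5 km, bearing=28.1°
Leg 7: dist=3913.1 km, bearing=44.5°
Total: 69320.0 km

Leg 1: φ1=0.6753342, φ2=-0.1080533, Δφ=-0.7833875, Δλ=2.0248786 rad; a=sin²(Δφ/2)+cosφ1·cosφ2·sin²(Δλ/2)=0.7038891822; c=2·atan2(√a, √(1-a))=1.990815943; dist=6371·c=12683.488 ≈ 12683.5 km; running total=12683.5 km
Leg 1 bearing: y=sinΔλ·cosφ2=0.89342286, x=cosφ1·sinφ2-sinφ1·cosφ2·cosΔλ=0.18844736; θ=atan2(y, x)=78.0893° ≈ 78.1°
Leg 2: φ1=-0.1080533, φ2=0.7055179, Δφ=0.8135713, Δλ=-1.9302661 rad; a=sin²(Δφ/2)+cosφ1·cosφ2·sin²(Δλ/2)=0.6680833834; c=2·atan2(√a, √(1-a))=1.913640149; dist=6371·c=12191.801 ≈ 12191.8 km; running total=24875.3 km
Leg 2 bearing: y=sinΔλ·cosφ2=-0.71261771, x=cosφ1·sinφ2-sinφ1·cosφ2·cosΔλ=0.61576611; θ=atan2(y, x)=-49.1700° <0 so +360° → 310.8300° ≈ 310.8°
Leg 3: φ1=0.7055179, φ2=0.7164385, Δφ=0.0109205, Δλ=0.5714156 rad; a=sin²(Δφ/2)+cosφ1·cosφ2·sin²(Δλ/2)=0.0456328993; c=2·atan2(√a, √(1-a))=0.430555108; dist=6371·c=2743.067 ≈ 2743.1 km; running total=27618.4 km
Leg 3 bearing: y=sinΔλ·cosφ2=0.40786153, x=cosφ1·sinφ2-sinφ1·cosφ2·cosΔλ=0.08860655; θ=atan2(y, x)=77.7431° ≈ 77.7°
Leg 4: φ1=0.7164385, φ2=-0.6040585, Δφ=-1.3204969, Δλ=-1.5251455 rad; a=sin²(Δφ/2)+cosφ1·cosφ2·sin²(Δλ/2)=0.6723368329; c=2·atan2(√a, √(1-a))=1.922687453; dist=6371·c=12249.442 ≈ 12249.4 km; running total=39867.8 km
Leg 4 bearing: y=sinΔλ·cosφ2=-0.82217979, x=cosφ1·sinφ2-sinφ1·cosφ2·cosΔλ=-0.45301264; θ=atan2(y, x)=-118.8543° <0 so +360° → 241.1457° ≈ 241.1°
Leg 5: φ1=-0.6040585, φ2=1.0693144, Δφ=1.6733728, Δλ=-1.5977233 rad; a=sin²(Δφ/2)+cosφ1·cosφ2·sin²(Δλ/2)=0.7543521166; c=2·atan2(√a, √(1-a))=2.104475388; dist=6371·c=13407.613 ≈ 13407.6 km; running total=53275.4 km
Leg 5 bearing: y=sinΔλ·cosφ2=-0.48055129, x=cosφ1·sinφ2-sinφ1·cosφ2·cosΔλ=0.71434618; θ=atan2(y, x)=-33.9293° <0 so +360° → 326.0707° ≈ 326.1°
Leg 6: φ1=1.0693144, φ2=0.1138391, Δφ=-0.9554753, Δλ=2.6763036 rad; a=sin²(Δφ/2)+cosφ1·cosφ2·sin²(Δλ/2)=0.6636164951; c=2·atan2(√a, √(1-a))=1.904170184; dist=6371·c=12131.468 ≈ 12131.5 km; running total=65406.9 km
Leg 6 bearing: y=sinΔλ·cosφ2=0.44577699, x=cosφ1·sinφ2-sinφ1·cosφ2·cosΔλ=0.83318752; θ=atan2(y, x)=28.1479° ≈ 28.1°
Leg 7: φ1=0.1138391, φ2=0.5252219, Δφ=0.4113828, Δλ=0.4855035 rad; a=sin²(Δφ/2)+cosφ1·cosφ2·sin²(Δλ/2)=0.0913839900; c=2·atan2(√a, √(1-a))=0.614204741; dist=6371·c=3913.098 ≈ 3913.1 km; running total=69320.0 km
Leg 7 bearing: y=sinΔλ·cosφ2=0.40375471, x=cosφ1·sinφ2-sinφ1·cosφ2·cosΔλ=0.41123468; θ=atan2(y, x)=44.4742° ≈ 44.5°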